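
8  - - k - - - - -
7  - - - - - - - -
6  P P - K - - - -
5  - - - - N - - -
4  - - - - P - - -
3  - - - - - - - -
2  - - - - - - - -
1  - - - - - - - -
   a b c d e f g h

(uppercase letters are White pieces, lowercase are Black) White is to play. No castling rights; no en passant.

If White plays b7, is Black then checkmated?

no

After b7: black king on c8; in check: yes, from the white pawn on b7.
Black has 2 legal replies: Kd8, Kb8.
In check but a legal move exists → not checkmate.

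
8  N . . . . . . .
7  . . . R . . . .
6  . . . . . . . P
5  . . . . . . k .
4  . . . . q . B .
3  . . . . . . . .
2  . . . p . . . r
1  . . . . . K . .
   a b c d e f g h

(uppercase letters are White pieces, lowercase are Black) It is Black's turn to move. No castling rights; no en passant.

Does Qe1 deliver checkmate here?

yes

After Qe1: white king on f1; in check: yes, from the black queen on e1.
King squares — e1: attacked by Pd2; g1: attacked by Qe1; e2: attacked by Qe1; f2: attacked by Qe1; g2: attacked by Rh2.
White has no legal moves → checkmate.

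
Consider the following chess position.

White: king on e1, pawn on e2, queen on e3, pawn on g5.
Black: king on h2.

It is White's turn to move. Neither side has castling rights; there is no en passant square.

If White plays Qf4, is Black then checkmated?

no

After Qf4: black king on h2; in check: yes, from the white queen on f4.
Black has 4 legal replies: Kh3, Kg2, Kh1, Kg1.
In check but a legal move exists → not checkmate.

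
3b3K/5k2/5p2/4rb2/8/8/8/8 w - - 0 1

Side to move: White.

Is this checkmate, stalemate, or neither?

stalemate

White to move; white king on h8.
In check: no.
King squares — g7: attacked by Kf7; h7: attacked by Bf5; g8: attacked by Kf7.
Legal moves for White: none.
Not in check and no legal moves → stalemate.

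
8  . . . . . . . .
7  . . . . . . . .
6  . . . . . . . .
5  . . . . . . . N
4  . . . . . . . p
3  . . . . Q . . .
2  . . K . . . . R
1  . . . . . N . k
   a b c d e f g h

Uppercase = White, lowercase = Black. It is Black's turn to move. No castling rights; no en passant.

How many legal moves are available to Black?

0

Black to move; king on h1.
In check: yes, from the white rook on h2.
Legal moves: none.
Count: 0.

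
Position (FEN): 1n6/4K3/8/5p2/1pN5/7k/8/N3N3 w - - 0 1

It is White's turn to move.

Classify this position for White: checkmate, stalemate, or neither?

neither

White to move; white king on e7.
In check: no.
Legal moves for White include: Kf8, Ke8, Kd8, Kf7, Kf6, Ke6, Kd6, Nd6, Nb6, Ne5, Na5, Ne3, Na3, Nd2, Nb2, Nf3, Nd3, Ng2, ... (list truncated; more exist).
White has legal moves and is not in check → neither.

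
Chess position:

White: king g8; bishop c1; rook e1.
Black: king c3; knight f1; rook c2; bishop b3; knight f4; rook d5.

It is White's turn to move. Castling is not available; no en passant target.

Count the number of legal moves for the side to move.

19

White to move; king on g8.
In check: no.
Legal moves: Kh8, Kf8, Kh7, Kg7, Kf7, Re8, Re7, Re6, Re5, Re4, Re3+, Re2, Rxf1, Rd1, Bxf4, Be3, Ba3, Bd2+, Bb2+.
Count: 19.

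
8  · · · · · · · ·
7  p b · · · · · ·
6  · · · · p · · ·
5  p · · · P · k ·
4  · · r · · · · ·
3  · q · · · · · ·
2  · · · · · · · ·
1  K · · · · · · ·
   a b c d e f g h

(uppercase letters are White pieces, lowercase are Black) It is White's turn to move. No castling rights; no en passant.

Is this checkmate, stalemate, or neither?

White to move; white king on a1.
In check: no.
King squares — b1: attacked by Qb3; a2: attacked by Qb3; b2: attacked by Qb3.
Legal moves for White: none.
Not in check and no legal moves → stalemate.

stalemate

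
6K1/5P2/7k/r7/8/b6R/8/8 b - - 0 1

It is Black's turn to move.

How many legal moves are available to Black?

3

Black to move; king on h6.
In check: yes, from the white rook on h3.
Legal moves: Kg6, Kg5, Rh5.
Count: 3.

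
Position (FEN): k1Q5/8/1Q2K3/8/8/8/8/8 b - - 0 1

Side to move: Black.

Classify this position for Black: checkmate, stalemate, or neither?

checkmate

Black to move; black king on a8.
In check: yes, from the white queen on c8.
King squares — a7: attacked by Qb6; b7: attacked by Qb6; b8: attacked by Qb6.
Legal moves for Black: none.
In check with no legal moves → checkmate.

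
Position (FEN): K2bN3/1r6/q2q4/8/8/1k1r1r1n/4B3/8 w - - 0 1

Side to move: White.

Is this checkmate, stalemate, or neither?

White to move; white king on a8.
In check: yes, from the black queen on a6.
King squares — a7: attacked by Qa6; b7: attacked by Qa6; b8: attacked by Qd6.
Legal moves for White: none.
In check with no legal moves → checkmate.

checkmate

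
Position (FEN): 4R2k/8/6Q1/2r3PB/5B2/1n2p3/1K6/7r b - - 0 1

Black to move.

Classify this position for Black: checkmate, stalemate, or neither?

Black to move; black king on h8.
In check: yes, from the white rook on e8.
King squares — g7: attacked by Qg6; h7: attacked by Qg6; g8: attacked by Qg6.
Legal moves for Black: none.
In check with no legal moves → checkmate.

checkmate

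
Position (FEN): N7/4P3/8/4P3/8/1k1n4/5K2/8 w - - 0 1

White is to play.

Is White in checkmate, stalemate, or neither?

neither

White to move; white king on f2.
In check: yes, from the black knight on d3.
King squares — e1: attacked by Nd3; f1: available; g1: available; e2: available; g2: available; e3: available; f3: available; g3: available.
Legal moves for White: Kg3, Kf3, Ke3, Kg2, Ke2, Kg1, Kf1.
White is in check but has 7 legal moves → neither.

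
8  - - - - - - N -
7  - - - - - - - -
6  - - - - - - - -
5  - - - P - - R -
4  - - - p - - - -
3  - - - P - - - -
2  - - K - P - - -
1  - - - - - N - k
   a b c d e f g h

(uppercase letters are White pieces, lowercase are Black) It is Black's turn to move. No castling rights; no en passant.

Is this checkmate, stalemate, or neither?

Black to move; black king on h1.
In check: no.
King squares — g1: attacked by Rg5; g2: attacked by Rg5; h2: attacked by Nf1.
Legal moves for Black: none.
Not in check and no legal moves → stalemate.

stalemate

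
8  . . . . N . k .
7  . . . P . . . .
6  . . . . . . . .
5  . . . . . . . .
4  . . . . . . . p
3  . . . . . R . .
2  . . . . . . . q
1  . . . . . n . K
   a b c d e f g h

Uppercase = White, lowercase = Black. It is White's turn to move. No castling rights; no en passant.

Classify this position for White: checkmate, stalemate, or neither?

checkmate

White to move; white king on h1.
In check: yes, from the black queen on h2.
King squares — g1: attacked by Qh2; g2: attacked by Qh2; h2: attacked by Nf1.
Legal moves for White: none.
In check with no legal moves → checkmate.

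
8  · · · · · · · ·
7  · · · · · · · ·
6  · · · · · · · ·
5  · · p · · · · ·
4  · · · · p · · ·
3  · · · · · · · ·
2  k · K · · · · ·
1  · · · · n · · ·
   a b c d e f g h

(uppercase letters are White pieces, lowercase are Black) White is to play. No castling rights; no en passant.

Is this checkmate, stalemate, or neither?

neither

White to move; white king on c2.
In check: yes, from the black knight on e1.
King squares — b1: attacked by Ka2; c1: available; d1: available; b2: attacked by Ka2; d2: available; b3: attacked by Ka2; c3: available; d3: attacked by Ne1.
Legal moves for White: Kc3, Kd2, Kd1, Kc1.
White is in check but has 4 legal moves → neither.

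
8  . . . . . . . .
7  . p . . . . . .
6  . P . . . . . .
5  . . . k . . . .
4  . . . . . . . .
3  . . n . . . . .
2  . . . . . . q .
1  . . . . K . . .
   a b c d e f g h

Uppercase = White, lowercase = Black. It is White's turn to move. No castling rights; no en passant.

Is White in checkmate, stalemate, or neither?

White to move; white king on e1.
In check: no.
King squares — d1: attacked by Nc3; f1: attacked by Qg2; d2: attacked by Qg2; e2: attacked by Qg2; f2: attacked by Qg2.
Legal moves for White: none.
Not in check and no legal moves → stalemate.

stalemate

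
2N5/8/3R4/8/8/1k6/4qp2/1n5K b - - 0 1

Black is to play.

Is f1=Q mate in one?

After f1=Q: white king on h1; in check: yes, from the black queen on f1.
King squares — g1: attacked by Qf1; g2: attacked by Qf1; h2: attacked by Qe2.
White has no legal moves → checkmate.

yes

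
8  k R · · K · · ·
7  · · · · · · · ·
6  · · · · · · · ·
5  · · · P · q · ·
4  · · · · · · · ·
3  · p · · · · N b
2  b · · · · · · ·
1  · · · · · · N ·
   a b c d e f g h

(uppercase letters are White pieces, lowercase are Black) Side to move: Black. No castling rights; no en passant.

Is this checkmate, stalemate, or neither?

Black to move; black king on a8.
In check: yes, from the white rook on b8.
Legal moves for Black: Kxb8, Ka7.
Black is in check but has 2 legal moves → neither.

neither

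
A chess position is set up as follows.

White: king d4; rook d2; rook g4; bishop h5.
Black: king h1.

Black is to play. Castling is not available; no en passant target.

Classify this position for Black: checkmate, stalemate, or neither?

stalemate

Black to move; black king on h1.
In check: no.
King squares — g1: attacked by Rg4; g2: attacked by Rd2; h2: attacked by Rd2.
Legal moves for Black: none.
Not in check and no legal moves → stalemate.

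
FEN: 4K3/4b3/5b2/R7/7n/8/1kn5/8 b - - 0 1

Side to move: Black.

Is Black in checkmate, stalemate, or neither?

Black to move; black king on b2.
In check: no.
Legal moves for Black include: Bf8, Bd8, Bd6, Bc5, Bb4, Ba3, Bh8, Bg7, Bg5, Be5, Bd4, Bc3, Ng6, Nf5, Nf3, Ng2, Nd4, Nb4, ... (list truncated; more exist).
Black has legal moves and is not in check → neither.

neither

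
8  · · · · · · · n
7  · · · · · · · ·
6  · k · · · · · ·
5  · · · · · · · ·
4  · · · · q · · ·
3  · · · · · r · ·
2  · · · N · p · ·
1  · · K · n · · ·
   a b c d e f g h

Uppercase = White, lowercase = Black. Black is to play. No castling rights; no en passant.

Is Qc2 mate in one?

yes

After Qc2: white king on c1; in check: yes, from the black queen on c2.
King squares — b1: attacked by Qc2; d1: attacked by Qc2; b2: attacked by Qc2; c2: attacked by Ne1; d2: own knight.
White has no legal moves → checkmate.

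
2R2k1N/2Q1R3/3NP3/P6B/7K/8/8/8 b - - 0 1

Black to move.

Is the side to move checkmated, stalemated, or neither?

checkmate

Black to move; black king on f8.
In check: yes, from the white rook on c8.
King squares — e7: attacked by Qc7; f7: attacked by Bh5; g7: attacked by Re7; e8: attacked by Bh5; g8: attacked by Rc8.
Legal moves for Black: none.
In check with no legal moves → checkmate.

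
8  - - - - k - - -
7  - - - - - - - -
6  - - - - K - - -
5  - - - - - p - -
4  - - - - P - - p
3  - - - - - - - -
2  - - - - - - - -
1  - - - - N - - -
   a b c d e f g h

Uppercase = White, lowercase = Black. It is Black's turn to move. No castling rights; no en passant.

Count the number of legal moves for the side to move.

5

Black to move; king on e8.
In check: no.
Legal moves: Kf8, Kd8, fxe4, f4, h3.
Count: 5.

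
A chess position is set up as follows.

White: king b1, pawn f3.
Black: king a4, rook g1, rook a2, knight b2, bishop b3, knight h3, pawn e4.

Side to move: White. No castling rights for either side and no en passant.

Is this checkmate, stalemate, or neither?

White to move; white king on b1.
In check: yes, from the black rook on g1.
King squares — a1: attacked by Rg1; c1: attacked by Rg1; a2: attacked by Bb3; b2: attacked by Ra2; c2: attacked by Bb3.
Legal moves for White: none.
In check with no legal moves → checkmate.

checkmate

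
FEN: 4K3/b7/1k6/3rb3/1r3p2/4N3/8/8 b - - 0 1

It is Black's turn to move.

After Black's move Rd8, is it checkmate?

After Rd8: white king on e8; in check: yes, from the black rook on d8.
White has 3 legal replies: Kxd8, Kf7, Ke7.
In check but a legal move exists → not checkmate.

no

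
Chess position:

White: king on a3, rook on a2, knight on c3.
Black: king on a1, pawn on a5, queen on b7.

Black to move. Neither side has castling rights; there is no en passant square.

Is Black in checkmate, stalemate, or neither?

checkmate

Black to move; black king on a1.
In check: yes, from the white rook on a2.
King squares — b1: attacked by Nc3; a2: attacked by Ka3; b2: attacked by Ra2.
Legal moves for Black: none.
In check with no legal moves → checkmate.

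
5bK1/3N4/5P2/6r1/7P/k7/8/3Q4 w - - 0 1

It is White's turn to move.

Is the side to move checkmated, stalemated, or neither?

White to move; white king on g8.
In check: yes, from the black rook on g5.
King squares — f7: available; g7: attacked by Rg5; h7: available; f8: available; h8: available.
Legal moves for White: Kh8, Kxf8, Kh7, Kf7, hxg5.
White is in check but has 5 legal moves → neither.

neither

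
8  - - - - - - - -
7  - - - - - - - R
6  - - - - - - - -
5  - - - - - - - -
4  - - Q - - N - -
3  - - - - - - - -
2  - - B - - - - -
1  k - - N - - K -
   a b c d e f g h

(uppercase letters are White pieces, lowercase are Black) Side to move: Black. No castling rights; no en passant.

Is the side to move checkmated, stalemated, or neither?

stalemate

Black to move; black king on a1.
In check: no.
King squares — b1: attacked by Bc2; a2: attacked by Qc4; b2: attacked by Nd1.
Legal moves for Black: none.
Not in check and no legal moves → stalemate.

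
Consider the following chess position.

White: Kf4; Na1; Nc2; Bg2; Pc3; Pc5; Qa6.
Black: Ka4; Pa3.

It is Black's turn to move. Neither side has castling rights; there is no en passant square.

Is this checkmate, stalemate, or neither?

Black to move; black king on a4.
In check: yes, from the white queen on a6.
King squares — a3: own pawn; b3: attacked by Na1; b4: attacked by Nc2; a5: attacked by Qa6; b5: attacked by Qa6.
Legal moves for Black: none.
In check with no legal moves → checkmate.

checkmate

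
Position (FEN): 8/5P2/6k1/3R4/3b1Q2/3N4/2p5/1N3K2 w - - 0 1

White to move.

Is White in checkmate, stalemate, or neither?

White to move; white king on f1.
In check: no.
Legal moves for White include: Rd8, Rd7, Rd6+, Rh5, Rg5+, Rf5, Re5, Rc5, Rb5, Ra5, Rxd4, Qb8, Qc7, Qh6+, Qf6+, Qd6+, Qg5+, Qf5+, ... (list truncated; more exist).
White has legal moves and is not in check → neither.

neither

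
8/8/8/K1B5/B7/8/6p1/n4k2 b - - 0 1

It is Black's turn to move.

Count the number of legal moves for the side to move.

8

Black to move; king on f1.
In check: no.
Legal moves: Ke2, Ke1, Nb3+, Nc2, g1=Q, g1=R, g1=B, g1=N.
Count: 8.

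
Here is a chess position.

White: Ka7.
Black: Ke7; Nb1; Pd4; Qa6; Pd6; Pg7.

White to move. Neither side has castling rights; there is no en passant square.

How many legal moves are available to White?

White to move; king on a7.
In check: yes, from the black queen on a6.
Legal moves: Kb8, Kxa6.
Count: 2.

2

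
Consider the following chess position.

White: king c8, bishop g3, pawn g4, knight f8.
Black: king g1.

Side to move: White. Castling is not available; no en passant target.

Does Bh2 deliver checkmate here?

After Bh2: black king on g1; in check: yes, from the white bishop on h2.
Black has 5 legal replies: Kxh2, Kg2, Kf2, Kh1, Kf1.
In check but a legal move exists → not checkmate.

no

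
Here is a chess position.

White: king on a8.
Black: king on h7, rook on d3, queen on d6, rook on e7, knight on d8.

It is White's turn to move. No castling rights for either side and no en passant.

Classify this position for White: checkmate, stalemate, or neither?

White to move; white king on a8.
In check: no.
King squares — a7: attacked by Re7; b7: attacked by Re7; b8: attacked by Qd6.
Legal moves for White: none.
Not in check and no legal moves → stalemate.

stalemate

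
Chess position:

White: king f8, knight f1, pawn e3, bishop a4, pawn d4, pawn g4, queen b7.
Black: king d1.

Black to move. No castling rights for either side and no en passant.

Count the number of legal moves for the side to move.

3

Black to move; king on d1.
In check: yes, from the white bishop on a4.
Legal moves: Ke2, Ke1, Kc1.
Count: 3.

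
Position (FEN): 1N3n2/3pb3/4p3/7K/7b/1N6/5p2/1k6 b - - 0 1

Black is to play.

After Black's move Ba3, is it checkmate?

After Ba3: white king on h5; in check: no.
White is not in check, so this cannot be checkmate.

no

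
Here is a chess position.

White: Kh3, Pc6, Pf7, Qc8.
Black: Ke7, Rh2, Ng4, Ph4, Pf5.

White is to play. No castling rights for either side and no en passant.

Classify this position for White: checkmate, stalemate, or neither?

White to move; white king on h3.
In check: yes, from the black rook on h2.
King squares — g2: attacked by Rh2; h2: attacked by Ng4; g3: attacked by Ph4; g4: attacked by Pf5; h4: attacked by Rh2.
Legal moves for White: none.
In check with no legal moves → checkmate.

checkmate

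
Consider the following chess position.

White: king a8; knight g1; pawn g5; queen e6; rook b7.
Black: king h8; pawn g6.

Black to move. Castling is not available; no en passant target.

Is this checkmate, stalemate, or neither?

stalemate

Black to move; black king on h8.
In check: no.
King squares — g7: attacked by Rb7; h7: attacked by Rb7; g8: attacked by Qe6.
Legal moves for Black: none.
Not in check and no legal moves → stalemate.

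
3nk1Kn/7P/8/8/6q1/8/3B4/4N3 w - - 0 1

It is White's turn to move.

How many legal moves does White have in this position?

White to move; king on g8.
In check: yes, from the black queen on g4.
Legal moves: Kxh8, Bg5.
Count: 2.

2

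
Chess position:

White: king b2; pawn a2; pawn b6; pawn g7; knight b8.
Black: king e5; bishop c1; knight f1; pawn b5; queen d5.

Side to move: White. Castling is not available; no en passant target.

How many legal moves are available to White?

5

White to move; king on b2.
In check: yes, from the black bishop on c1.
Legal moves: Kc3, Kc2, Kxc1, Kb1, Ka1.
Count: 5.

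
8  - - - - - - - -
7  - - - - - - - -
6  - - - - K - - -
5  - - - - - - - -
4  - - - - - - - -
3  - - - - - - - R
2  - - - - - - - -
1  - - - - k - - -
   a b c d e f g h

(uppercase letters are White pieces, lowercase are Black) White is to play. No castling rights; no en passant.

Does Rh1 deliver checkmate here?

no

After Rh1: black king on e1; in check: yes, from the white rook on h1.
Black has 3 legal replies: Kf2, Ke2, Kd2.
In check but a legal move exists → not checkmate.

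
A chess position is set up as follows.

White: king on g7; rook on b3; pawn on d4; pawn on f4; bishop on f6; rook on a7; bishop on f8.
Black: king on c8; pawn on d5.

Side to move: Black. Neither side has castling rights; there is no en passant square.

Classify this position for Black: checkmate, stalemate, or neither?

stalemate

Black to move; black king on c8.
In check: no.
King squares — b7: attacked by Rb3; c7: attacked by Ra7; d7: attacked by Ra7; b8: attacked by Rb3; d8: attacked by Bf6.
Legal moves for Black: none.
Not in check and no legal moves → stalemate.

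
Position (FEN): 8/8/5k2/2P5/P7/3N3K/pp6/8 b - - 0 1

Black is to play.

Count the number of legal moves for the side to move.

15

Black to move; king on f6.
In check: no.
Legal moves: Kg7, Kf7, Ke7, Kg6, Ke6, Kg5, Kf5, b1=Q, b1=R, b1=B, b1=N, a1=Q, a1=R, a1=B, a1=N.
Count: 15.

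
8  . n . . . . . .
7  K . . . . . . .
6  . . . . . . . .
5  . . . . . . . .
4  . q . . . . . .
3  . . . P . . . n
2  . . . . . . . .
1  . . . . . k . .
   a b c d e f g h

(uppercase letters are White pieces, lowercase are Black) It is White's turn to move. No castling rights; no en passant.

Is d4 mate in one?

After d4: black king on f1; in check: no.
Black is not in check, so this cannot be checkmate.

no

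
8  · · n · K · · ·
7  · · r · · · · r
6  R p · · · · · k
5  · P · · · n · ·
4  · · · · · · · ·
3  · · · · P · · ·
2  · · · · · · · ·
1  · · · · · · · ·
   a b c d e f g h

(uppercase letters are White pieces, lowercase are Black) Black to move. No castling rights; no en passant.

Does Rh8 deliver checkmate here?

After Rh8: white king on e8; in check: yes, from the black rook on h8.
King squares — d7: attacked by Rc7; e7: attacked by Nf5; f7: attacked by Rc7; d8: attacked by Rh8; f8: attacked by Rh8.
White has no legal moves → checkmate.

yes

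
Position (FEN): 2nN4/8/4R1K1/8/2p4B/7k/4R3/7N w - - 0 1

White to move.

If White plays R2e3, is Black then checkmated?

no

After R2e3: black king on h3; in check: yes, from the white rook on e3.
Black has 4 legal replies: Kxh4, Kg4, Kh2, Kg2.
In check but a legal move exists → not checkmate.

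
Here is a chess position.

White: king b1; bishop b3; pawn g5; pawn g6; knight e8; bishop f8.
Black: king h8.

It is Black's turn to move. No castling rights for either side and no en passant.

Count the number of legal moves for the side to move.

0

Black to move; king on h8.
In check: no.
Legal moves: none.
Count: 0.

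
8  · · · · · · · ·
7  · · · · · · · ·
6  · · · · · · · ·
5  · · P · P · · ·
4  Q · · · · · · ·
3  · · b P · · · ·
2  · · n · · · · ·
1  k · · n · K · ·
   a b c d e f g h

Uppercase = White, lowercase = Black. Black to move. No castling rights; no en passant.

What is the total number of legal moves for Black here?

Black to move; king on a1.
In check: yes, from the white queen on a4.
Legal moves: Kb2, Kb1, Na3.
Count: 3.

3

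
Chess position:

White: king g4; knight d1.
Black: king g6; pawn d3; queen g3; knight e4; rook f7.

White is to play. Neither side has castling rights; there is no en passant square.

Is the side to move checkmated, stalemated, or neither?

checkmate

White to move; white king on g4.
In check: yes, from the black queen on g3.
King squares — f3: attacked by Qg3; g3: attacked by Ne4; h3: attacked by Qg3; f4: attacked by Qg3; h4: attacked by Qg3; f5: attacked by Kg6; g5: attacked by Qg3; h5: attacked by Kg6.
Legal moves for White: none.
In check with no legal moves → checkmate.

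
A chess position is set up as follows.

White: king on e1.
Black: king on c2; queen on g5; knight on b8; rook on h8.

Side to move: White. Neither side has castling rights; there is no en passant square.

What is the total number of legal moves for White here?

3

White to move; king on e1.
In check: no.
Legal moves: Kf2, Ke2, Kf1.
Count: 3.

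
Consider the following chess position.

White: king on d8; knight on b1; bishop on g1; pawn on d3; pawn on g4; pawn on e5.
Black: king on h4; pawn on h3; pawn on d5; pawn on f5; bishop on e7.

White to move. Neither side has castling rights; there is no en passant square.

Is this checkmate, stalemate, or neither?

White to move; white king on d8.
In check: yes, from the black bishop on e7.
King squares — c7: available; d7: available; e7: available; c8: available; e8: available.
Legal moves for White: Ke8, Kc8, Kxe7, Kd7, Kc7.
White is in check but has 5 legal moves → neither.

neither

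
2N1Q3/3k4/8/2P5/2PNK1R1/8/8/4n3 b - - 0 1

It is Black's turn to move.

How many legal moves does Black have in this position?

2

Black to move; king on d7.
In check: yes, from the white queen on e8.
Legal moves: Kxe8, Kc7.
Count: 2.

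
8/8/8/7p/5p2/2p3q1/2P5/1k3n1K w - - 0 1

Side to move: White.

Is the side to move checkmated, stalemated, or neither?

stalemate

White to move; white king on h1.
In check: no.
King squares — g1: attacked by Qg3; g2: attacked by Qg3; h2: attacked by Nf1.
Legal moves for White: none.
Not in check and no legal moves → stalemate.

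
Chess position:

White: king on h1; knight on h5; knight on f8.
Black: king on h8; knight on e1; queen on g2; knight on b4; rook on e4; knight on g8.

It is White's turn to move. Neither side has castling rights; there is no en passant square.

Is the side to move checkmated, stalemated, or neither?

White to move; white king on h1.
In check: yes, from the black queen on g2.
King squares — g1: attacked by Qg2; g2: attacked by Ne1; h2: attacked by Qg2.
Legal moves for White: none.
In check with no legal moves → checkmate.

checkmate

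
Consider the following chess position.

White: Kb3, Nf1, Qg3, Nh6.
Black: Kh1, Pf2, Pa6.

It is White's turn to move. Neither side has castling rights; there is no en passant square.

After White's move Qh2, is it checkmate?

After Qh2: black king on h1; in check: yes, from the white queen on h2.
King squares — g1: attacked by Qh2; g2: attacked by Qh2; h2: attacked by Nf1.
Black has no legal moves → checkmate.

yes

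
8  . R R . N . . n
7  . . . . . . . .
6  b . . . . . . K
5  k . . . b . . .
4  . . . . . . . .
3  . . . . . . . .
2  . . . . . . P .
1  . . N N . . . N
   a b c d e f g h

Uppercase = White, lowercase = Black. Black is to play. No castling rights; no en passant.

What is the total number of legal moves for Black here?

22

Black to move; king on a5.
In check: no.
Legal moves: Nf7+, Ng6, Bxc8, Bb7, Bb5, Bc4, Bd3, Be2, Bf1, Bxb8, Bg7+, Bc7, Bf6, Bd6, Bf4+, Bd4, Bg3, Bc3, Bh2, Bb2, Ba1, Ka4.
Count: 22.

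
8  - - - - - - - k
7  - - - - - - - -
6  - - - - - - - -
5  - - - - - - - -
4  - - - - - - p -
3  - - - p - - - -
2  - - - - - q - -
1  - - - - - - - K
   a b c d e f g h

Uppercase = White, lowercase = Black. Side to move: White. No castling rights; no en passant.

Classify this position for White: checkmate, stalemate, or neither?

White to move; white king on h1.
In check: no.
King squares — g1: attacked by Qf2; g2: attacked by Qf2; h2: attacked by Qf2.
Legal moves for White: none.
Not in check and no legal moves → stalemate.

stalemate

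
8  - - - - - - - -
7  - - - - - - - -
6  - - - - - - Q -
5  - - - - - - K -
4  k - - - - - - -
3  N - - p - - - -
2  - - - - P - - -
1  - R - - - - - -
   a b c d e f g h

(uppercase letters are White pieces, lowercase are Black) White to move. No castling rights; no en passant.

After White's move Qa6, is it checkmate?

After Qa6: black king on a4; in check: yes, from the white queen on a6.
King squares — a3: attacked by Qa6; b3: attacked by Rb1; b4: attacked by Rb1; a5: attacked by Qa6; b5: attacked by Rb1.
Black has no legal moves → checkmate.

yes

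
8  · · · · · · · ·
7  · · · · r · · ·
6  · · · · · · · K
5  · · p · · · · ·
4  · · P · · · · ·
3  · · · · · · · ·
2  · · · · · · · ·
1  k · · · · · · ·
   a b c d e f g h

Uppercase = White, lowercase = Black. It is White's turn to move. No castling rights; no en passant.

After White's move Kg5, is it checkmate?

After Kg5: black king on a1; in check: no.
Black is not in check, so this cannot be checkmate.

no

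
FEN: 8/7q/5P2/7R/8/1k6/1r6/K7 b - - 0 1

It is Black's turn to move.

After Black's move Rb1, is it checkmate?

After Rb1: white king on a1; in check: yes, from the black rook on b1.
King squares — b1: attacked by Qh7; a2: attacked by Kb3; b2: attacked by Rb1.
White has no legal moves → checkmate.

yes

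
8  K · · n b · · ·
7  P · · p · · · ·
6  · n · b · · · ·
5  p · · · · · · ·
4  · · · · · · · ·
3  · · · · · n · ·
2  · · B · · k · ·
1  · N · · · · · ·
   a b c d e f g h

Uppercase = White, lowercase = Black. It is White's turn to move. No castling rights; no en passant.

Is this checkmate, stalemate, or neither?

checkmate

White to move; white king on a8.
In check: yes, from the black knight on b6.
King squares — a7: own pawn; b7: attacked by Nd8; b8: attacked by Bd6.
Legal moves for White: none.
In check with no legal moves → checkmate.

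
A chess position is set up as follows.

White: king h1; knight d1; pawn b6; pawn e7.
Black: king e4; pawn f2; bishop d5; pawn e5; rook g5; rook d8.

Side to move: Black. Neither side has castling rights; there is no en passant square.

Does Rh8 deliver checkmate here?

After Rh8: white king on h1; in check: yes, from the black rook on h8.
King squares — g1: attacked by Pf2; g2: attacked by Rg5; h2: attacked by Rh8.
White has no legal moves → checkmate.

yes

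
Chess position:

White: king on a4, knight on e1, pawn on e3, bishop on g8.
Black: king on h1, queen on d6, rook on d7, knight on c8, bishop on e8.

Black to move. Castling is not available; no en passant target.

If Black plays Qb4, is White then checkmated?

After Qb4: white king on a4; in check: yes, from the black queen on b4.
White has 1 legal reply: Kxb4.
In check but a legal move exists → not checkmate.

no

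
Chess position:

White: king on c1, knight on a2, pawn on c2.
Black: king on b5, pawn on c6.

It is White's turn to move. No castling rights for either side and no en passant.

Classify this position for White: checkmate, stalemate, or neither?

White to move; white king on c1.
In check: no.
Legal moves for White: Nb4, Nc3+, Kd2, Kb2, Kd1, Kb1, c3, c4+.
White has 8 legal moves and is not in check → neither.

neither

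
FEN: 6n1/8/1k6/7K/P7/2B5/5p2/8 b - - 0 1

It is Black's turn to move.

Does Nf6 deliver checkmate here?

After Nf6: white king on h5; in check: yes, from the black knight on f6.
White has 5 legal replies: Kh6, Kg6, Kg5, Kh4, Bxf6.
In check but a legal move exists → not checkmate.

no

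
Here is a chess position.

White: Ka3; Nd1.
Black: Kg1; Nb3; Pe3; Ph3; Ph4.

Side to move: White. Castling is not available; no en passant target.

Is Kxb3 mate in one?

no

After Kxb3: black king on g1; in check: no.
Black is not in check, so this cannot be checkmate.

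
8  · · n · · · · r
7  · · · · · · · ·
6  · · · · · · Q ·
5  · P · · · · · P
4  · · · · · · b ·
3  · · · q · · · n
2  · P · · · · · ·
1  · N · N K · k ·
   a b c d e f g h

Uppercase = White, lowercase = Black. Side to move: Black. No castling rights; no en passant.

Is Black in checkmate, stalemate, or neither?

neither

Black to move; black king on g1.
In check: no.
Legal moves for Black include: Rg8, Rf8, Re8+, Rd8, Rh7, Rh6, Rxh5, Ne7, Na7, Nd6, Nb6, Ng5, Nf4, Nf2, Qd8, Qd7, Qxg6, Qd6, ... (list truncated; more exist).
Black has legal moves and is not in check → neither.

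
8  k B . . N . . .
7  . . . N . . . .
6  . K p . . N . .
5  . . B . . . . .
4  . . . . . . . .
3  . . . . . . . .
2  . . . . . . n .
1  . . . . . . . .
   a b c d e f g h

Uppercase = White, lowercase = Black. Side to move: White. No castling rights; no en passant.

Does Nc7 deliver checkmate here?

After Nc7: black king on a8; in check: yes, from the white knight on c7.
King squares — a7: attacked by Kb6; b7: attacked by Kb6; b8: attacked by Nd7.
Black has no legal moves → checkmate.

yes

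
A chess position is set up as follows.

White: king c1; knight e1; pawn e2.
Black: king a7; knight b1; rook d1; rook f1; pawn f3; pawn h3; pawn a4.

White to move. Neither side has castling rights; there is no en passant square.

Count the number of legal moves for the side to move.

3

White to move; king on c1.
In check: yes, from the black rook on d1.
Legal moves: Kc2, Kb2, Kxd1.
Count: 3.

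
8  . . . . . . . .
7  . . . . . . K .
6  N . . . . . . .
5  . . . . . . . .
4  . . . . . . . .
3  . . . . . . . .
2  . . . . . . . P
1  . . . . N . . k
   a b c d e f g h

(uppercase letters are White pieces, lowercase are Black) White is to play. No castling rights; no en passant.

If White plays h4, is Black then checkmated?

After h4: black king on h1; in check: no.
Black is not in check, so this cannot be checkmate.

no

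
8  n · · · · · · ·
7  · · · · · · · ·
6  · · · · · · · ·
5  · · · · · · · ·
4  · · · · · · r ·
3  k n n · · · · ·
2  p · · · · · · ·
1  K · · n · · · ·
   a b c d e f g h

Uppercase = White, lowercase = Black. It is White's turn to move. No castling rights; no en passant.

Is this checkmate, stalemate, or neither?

checkmate

White to move; white king on a1.
In check: yes, from the black knight on b3.
King squares — b1: attacked by Pa2; a2: attacked by Ka3; b2: attacked by Nd1.
Legal moves for White: none.
In check with no legal moves → checkmate.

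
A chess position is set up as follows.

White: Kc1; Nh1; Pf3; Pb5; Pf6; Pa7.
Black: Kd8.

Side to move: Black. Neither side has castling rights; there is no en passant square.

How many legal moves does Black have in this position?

4

Black to move; king on d8.
In check: no.
Legal moves: Ke8, Kc8, Kd7, Kc7.
Count: 4.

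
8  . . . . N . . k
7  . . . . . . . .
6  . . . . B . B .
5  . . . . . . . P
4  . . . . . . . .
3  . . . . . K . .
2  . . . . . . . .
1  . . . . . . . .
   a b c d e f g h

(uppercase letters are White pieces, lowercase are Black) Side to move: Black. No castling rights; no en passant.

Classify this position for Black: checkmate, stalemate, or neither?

stalemate

Black to move; black king on h8.
In check: no.
King squares — g7: attacked by Ne8; h7: attacked by Bg6; g8: attacked by Be6.
Legal moves for Black: none.
Not in check and no legal moves → stalemate.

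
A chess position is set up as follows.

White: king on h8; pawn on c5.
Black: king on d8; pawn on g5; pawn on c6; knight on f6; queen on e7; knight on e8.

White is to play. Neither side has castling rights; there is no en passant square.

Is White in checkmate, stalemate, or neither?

stalemate

White to move; white king on h8.
In check: no.
King squares — g7: attacked by Qe7; h7: attacked by Nf6; g8: attacked by Nf6.
Legal moves for White: none.
Not in check and no legal moves → stalemate.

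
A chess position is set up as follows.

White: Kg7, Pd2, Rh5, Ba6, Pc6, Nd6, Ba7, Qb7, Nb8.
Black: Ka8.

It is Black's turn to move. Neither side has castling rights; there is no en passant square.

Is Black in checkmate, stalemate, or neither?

checkmate

Black to move; black king on a8.
In check: yes, from the white queen on b7.
King squares — a7: attacked by Qb7; b7: attacked by Ba6; b8: attacked by Ba7.
Legal moves for Black: none.
In check with no legal moves → checkmate.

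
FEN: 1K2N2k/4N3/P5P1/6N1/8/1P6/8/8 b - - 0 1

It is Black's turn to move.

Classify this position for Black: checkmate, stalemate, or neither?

stalemate

Black to move; black king on h8.
In check: no.
King squares — g7: attacked by Ne8; h7: attacked by Ng5; g8: attacked by Ne7.
Legal moves for Black: none.
Not in check and no legal moves → stalemate.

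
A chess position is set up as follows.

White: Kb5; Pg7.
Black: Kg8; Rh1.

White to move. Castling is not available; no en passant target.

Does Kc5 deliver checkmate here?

no

After Kc5: black king on g8; in check: no.
Black is not in check, so this cannot be checkmate.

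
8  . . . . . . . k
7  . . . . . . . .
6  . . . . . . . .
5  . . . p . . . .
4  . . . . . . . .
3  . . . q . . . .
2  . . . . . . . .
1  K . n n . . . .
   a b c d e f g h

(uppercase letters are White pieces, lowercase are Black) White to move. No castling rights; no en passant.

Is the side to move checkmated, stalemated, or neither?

stalemate

White to move; white king on a1.
In check: no.
King squares — b1: attacked by Qd3; a2: attacked by Nc1; b2: attacked by Nd1.
Legal moves for White: none.
Not in check and no legal moves → stalemate.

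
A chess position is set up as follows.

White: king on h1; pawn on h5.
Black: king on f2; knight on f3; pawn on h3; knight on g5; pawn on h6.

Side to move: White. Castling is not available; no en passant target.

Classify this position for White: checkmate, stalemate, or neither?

stalemate

White to move; white king on h1.
In check: no.
King squares — g1: attacked by Kf2; g2: attacked by Kf2; h2: attacked by Nf3.
Legal moves for White: none.
Not in check and no legal moves → stalemate.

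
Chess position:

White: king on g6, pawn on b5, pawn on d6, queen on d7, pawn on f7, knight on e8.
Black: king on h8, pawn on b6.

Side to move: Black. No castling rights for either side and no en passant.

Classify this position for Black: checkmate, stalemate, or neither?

Black to move; black king on h8.
In check: no.
King squares — g7: attacked by Kg6; h7: attacked by Kg6; g8: attacked by Pf7.
Legal moves for Black: none.
Not in check and no legal moves → stalemate.

stalemate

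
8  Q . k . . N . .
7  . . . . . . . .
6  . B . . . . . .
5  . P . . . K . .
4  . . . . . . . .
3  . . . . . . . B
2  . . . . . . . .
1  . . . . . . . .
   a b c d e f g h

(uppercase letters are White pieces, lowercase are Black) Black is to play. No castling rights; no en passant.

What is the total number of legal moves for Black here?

Black to move; king on c8.
In check: yes, from the white queen on a8.
Legal moves: none.
Count: 0.

0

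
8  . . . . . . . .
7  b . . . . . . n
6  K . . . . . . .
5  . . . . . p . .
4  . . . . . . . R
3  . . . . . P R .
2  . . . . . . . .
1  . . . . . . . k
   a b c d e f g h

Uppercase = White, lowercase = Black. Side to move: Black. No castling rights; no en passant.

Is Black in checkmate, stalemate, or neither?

checkmate

Black to move; black king on h1.
In check: yes, from the white rook on h4.
King squares — g1: attacked by Rg3; g2: attacked by Rg3; h2: attacked by Rh4.
Legal moves for Black: none.
In check with no legal moves → checkmate.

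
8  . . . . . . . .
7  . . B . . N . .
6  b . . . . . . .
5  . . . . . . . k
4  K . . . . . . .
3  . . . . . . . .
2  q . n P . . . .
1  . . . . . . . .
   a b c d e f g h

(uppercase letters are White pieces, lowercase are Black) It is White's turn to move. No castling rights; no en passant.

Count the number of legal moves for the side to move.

0

White to move; king on a4.
In check: yes, from the black queen on a2.
Legal moves: none.
Count: 0.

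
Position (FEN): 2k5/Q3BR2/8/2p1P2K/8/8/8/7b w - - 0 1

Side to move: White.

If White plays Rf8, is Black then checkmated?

After Rf8: black king on c8; in check: yes, from the white rook on f8.
King squares — b7: attacked by Qa7; c7: attacked by Qa7; d7: attacked by Qa7; b8: attacked by Qa7; d8: attacked by Be7.
Black has no legal moves → checkmate.

yes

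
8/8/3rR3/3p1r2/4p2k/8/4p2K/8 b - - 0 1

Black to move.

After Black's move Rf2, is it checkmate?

After Rf2: white king on h2; in check: yes, from the black rook on f2.
White has 2 legal replies: Kh1, Kg1.
In check but a legal move exists → not checkmate.

no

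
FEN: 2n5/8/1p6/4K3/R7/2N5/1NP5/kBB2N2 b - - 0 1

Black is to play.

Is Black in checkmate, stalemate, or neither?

checkmate

Black to move; black king on a1.
In check: yes, from the white rook on a4.
King squares — b1: attacked by Nc3; a2: attacked by Bb1; b2: attacked by Bc1.
Legal moves for Black: none.
In check with no legal moves → checkmate.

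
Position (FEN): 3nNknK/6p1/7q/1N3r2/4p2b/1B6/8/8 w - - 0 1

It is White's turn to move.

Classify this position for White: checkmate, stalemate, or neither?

White to move; white king on h8.
In check: yes, from the black queen on h6.
King squares — g7: attacked by Qh6; h7: attacked by Qh6; g8: attacked by Kf8.
Legal moves for White: none.
In check with no legal moves → checkmate.

checkmate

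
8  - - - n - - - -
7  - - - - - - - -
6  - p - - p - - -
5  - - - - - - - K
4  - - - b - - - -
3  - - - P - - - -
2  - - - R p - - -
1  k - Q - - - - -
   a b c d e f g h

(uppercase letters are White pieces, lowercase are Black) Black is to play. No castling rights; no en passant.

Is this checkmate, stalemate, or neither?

checkmate

Black to move; black king on a1.
In check: yes, from the white queen on c1.
King squares — b1: attacked by Qc1; a2: attacked by Rd2; b2: attacked by Qc1.
Legal moves for Black: none.
In check with no legal moves → checkmate.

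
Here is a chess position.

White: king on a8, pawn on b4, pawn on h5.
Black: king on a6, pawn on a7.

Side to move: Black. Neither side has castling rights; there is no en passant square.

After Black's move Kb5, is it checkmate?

After Kb5: white king on a8; in check: no.
White is not in check, so this cannot be checkmate.

no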